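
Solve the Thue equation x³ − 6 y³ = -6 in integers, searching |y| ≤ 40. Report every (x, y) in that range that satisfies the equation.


The equation is x³ - 6y³ = -6. For fixed y, x³ = 6·y³ − 6, so a solution requires the RHS to be a perfect cube.
Strategy: iterate y from -40 to 40, compute RHS = 6·y³ − 6, and check whether it is a (positive or negative) perfect cube.
Check small values of y:
  y = 0: RHS = -6 is not a perfect cube.
  y = 1: RHS = 0 = (0)³ ⇒ x = 0 works.
  y = -1: RHS = -12 is not a perfect cube.
  y = 2: RHS = 42 is not a perfect cube.
  y = -2: RHS = -54 is not a perfect cube.
  y = 3: RHS = 156 is not a perfect cube.
  y = -3: RHS = -168 is not a perfect cube.
Continuing the search up to |y| = 40 finds no further solutions beyond those listed.
Collected solutions: (0, 1).

Solutions (with |y| ≤ 40): (0, 1).


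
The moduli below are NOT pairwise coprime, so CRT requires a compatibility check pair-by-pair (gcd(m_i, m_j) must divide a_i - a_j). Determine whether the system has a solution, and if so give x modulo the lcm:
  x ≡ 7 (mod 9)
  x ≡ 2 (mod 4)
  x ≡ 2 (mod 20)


Moduli 9, 4, 20 are not pairwise coprime, so CRT works modulo lcm(m_i) when all pairwise compatibility conditions hold.
Pairwise compatibility: gcd(m_i, m_j) must divide a_i - a_j for every pair.
Merge one congruence at a time:
  Start: x ≡ 7 (mod 9).
  Combine with x ≡ 2 (mod 4): gcd(9, 4) = 1; 2 - 7 = -5, which IS divisible by 1, so compatible.
    Write x = 7 + 9·t and substitute into x ≡ 2 (mod 4): 9·t ≡ 2 − 7 = -5 (mod 4).
    Reduce coefficients mod 4: 1·t ≡ 3 (mod 4).
    So t ≡ 3 (mod 4).
    Then x = 7 + 9·3 = 34, valid modulo lcm(9, 4) = 36: x ≡ 34 (mod 36).
  Combine with x ≡ 2 (mod 20): gcd(36, 20) = 4; 2 - 34 = -32, which IS divisible by 4, so compatible.
    Write x = 34 + 36·t and substitute into x ≡ 2 (mod 20): 36·t ≡ 2 − 34 = -32 (mod 20).
    Divide the congruence (and modulus) by g = 4: 9·t ≡ -8 (mod 5).
    Reduce coefficients mod 5: 4·t ≡ 2 (mod 5).
    The inverse of 4 mod 5 is 4 (since 4·4 = 16 = 3·5 + 1), so t ≡ 4·2 = 8 ≡ 3 (mod 5).
    Then x = 34 + 36·3 = 142, valid modulo lcm(36, 20) = 180: x ≡ 142 (mod 180).
Verify: 142 mod 9 = 7, 142 mod 4 = 2, 142 mod 20 = 2.

x ≡ 142 (mod 180).


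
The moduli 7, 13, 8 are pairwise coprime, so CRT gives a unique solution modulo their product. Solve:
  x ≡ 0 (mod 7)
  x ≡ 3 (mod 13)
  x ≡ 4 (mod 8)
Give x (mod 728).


Moduli 7, 13, 8 are pairwise coprime; by CRT there is a unique solution modulo M = 7 · 13 · 8 = 728.
Solve pairwise, accumulating the modulus:
  Start with x ≡ 0 (mod 7).
  Combine with x ≡ 3 (mod 13): since gcd(7, 13) = 1, we get a unique residue mod 91.
    Write x = 0 + 7·t and substitute into x ≡ 3 (mod 13): 7·t ≡ 3 − 0 = 3 (mod 13).
    The inverse of 7 mod 13 is 2 (since 7·2 = 14 = 1·13 + 1), so t ≡ 2·3 = 6 ≡ 6 (mod 13).
    Then x = 0 + 7·6 = 42, valid modulo lcm(7, 13) = 91: x ≡ 42 (mod 91).
  Combine with x ≡ 4 (mod 8): since gcd(91, 8) = 1, we get a unique residue mod 728.
    Write x = 42 + 91·t and substitute into x ≡ 4 (mod 8): 91·t ≡ 4 − 42 = -38 (mod 8).
    Reduce coefficients mod 8: 3·t ≡ 2 (mod 8).
    The inverse of 3 mod 8 is 3 (since 3·3 = 9 = 1·8 + 1), so t ≡ 3·2 = 6 ≡ 6 (mod 8).
    Then x = 42 + 91·6 = 588, valid modulo lcm(91, 8) = 728: x ≡ 588 (mod 728).
Verify: 588 mod 7 = 0 ✓, 588 mod 13 = 3 ✓, 588 mod 8 = 4 ✓.

x ≡ 588 (mod 728).


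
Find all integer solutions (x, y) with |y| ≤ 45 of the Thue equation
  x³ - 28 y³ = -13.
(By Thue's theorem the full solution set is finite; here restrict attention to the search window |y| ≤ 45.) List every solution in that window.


The equation is x³ - 28y³ = -13. For fixed y, x³ = 28·y³ − 13, so a solution requires the RHS to be a perfect cube.
Strategy: iterate y from -45 to 45, compute RHS = 28·y³ − 13, and check whether it is a (positive or negative) perfect cube.
Check small values of y:
  y = 0: RHS = -13 is not a perfect cube.
  y = 1: RHS = 15 is not a perfect cube.
  y = -1: RHS = -41 is not a perfect cube.
  y = 2: RHS = 211 is not a perfect cube.
  y = -2: RHS = -237 is not a perfect cube.
  y = 3: RHS = 743 is not a perfect cube.
  y = -3: RHS = -769 is not a perfect cube.
Continuing the search up to |y| = 45 finds no solutions either.
No (x, y) in the scanned range satisfies the equation.

No integer solutions with |y| ≤ 45.


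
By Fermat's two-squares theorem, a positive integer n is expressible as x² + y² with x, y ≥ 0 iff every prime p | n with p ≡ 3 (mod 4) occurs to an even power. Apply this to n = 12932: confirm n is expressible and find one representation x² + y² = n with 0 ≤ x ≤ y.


Step 1: Factor n = 12932 = 2^2 · 53 · 61.
Step 2: Check the mod-4 condition on each prime factor: 2 = 2 (special); 53 ≡ 1 (mod 4), exponent 1; 61 ≡ 1 (mod 4), exponent 1.
All primes ≡ 3 (mod 4) appear to even exponent (or don't appear), so by the two-squares theorem n IS expressible as a sum of two squares.
Step 3: Build a representation. Group n = k² · m with k = 2 and m = 53 · 61 = 3233 (a product of primes ≡ 1 (mod 4)); a representation of m scales to one of n via (k·x)² + (k·y)² = k²(x² + y²). Each prime p ≡ 1 (mod 4) is itself a sum of two squares; find a² by testing p − a² for a perfect square:
  53: 53 − 1² = 52, 53 − 2² = 49 = 7² ⇒ 53 = 2² + 7².
  61: 61 − 1² = 60, 61 − 2² = 57, 61 − 3² = 52, 61 − 4² = 45, 61 − 5² = 36 = 6² ⇒ 61 = 5² + 6².
  Combine using the Brahmagupta–Fibonacci identity (a² + b²)(c² + d²) = (ac − bd)² + (ad + bc)² = (ac + bd)² + (ad − bc)²:
  53 · 61 = 3233: from (2² + 7²)(5² + 6²), take (2·5 − 7·6, 2·6 + 7·5) = (10 − 42, 12 + 35) = (-32, 47); dropping signs (only squares matter) gives (32, 47); check 32² + 47² = 1024 + 2209 = 3233 ✓.
  Scale by k = 2: (2·32, 2·47) = (64, 94).
Step 4: Order so x ≤ y and verify: 64² + 94² = 4096 + 8836 = 12932 = n. ✓

n = 12932 = 64² + 94² (one valid representation with x ≤ y).


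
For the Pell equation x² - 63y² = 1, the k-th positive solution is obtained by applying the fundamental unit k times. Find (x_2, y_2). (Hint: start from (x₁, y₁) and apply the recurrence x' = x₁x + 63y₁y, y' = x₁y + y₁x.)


Step 1: Find the fundamental solution (x₁, y₁) of x² - 63y² = 1.
  Expand √63 as a continued fraction. a₀ = ⌊√63⌋ = 7; iterate m_{k+1} = d_k·a_k − m_k, d_{k+1} = (63 − m_{k+1}²)/d_k, a_{k+1} = ⌊(a₀ + m_{k+1})/d_{k+1}⌋ (starting m₀ = 0, d₀ = 1), with convergents p_k = a_k·p_{k-1} + p_{k-2}, q_k = a_k·q_{k-1} + q_{k-2} (p₋₁ = 1, q₋₁ = 0):
  k = 0: a₀ = 7; p₀/q₀ = 7/1; p₀² − 63·q₀² = 49 − 63 = -14.
  k = 1: m = 7, d = 14, a = ⌊(7 + 7)/14⌋ = 1; p/q = (1·7 + 1)/(1·1 + 0) = 8/1; p² − 63·q² = 64 − 63 = 1.
  The first convergent with p² − 63·q² = 1 gives the fundamental solution (x₁, y₁) = (8, 1).
Step 2: Apply the recurrence (x_{n+1}, y_{n+1}) = (x₁x_n + 63y₁y_n, x₁y_n + y₁x_n) repeatedly.
  From (x_1, y_1) = (8, 1): x_2 = 8·8 + 63·1·1 = 127; y_2 = 8·1 + 1·8 = 16.
Step 3: Verify x_2² - 63·y_2² = 16129 - 16128 = 1 (should be 1). ✓

(x_1, y_1) = (8, 1); (x_2, y_2) = (127, 16).


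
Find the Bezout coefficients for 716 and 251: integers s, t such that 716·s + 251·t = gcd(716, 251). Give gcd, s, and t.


Euclidean algorithm on (716, 251) — divide until remainder is 0:
  716 = 2 · 251 + 214
  251 = 1 · 214 + 37
  214 = 5 · 37 + 29
  37 = 1 · 29 + 8
  29 = 3 · 8 + 5
  8 = 1 · 5 + 3
  5 = 1 · 3 + 2
  3 = 1 · 2 + 1
  2 = 2 · 1 + 0
gcd(716, 251) = 1.
Track Bezout coefficients alongside the remainders: start with r₀ = 716 = a·1 + b·0 (s = 1, t = 0) and r₁ = 251 = a·0 + b·1 (s = 0, t = 1); each new remainder r_{k+1} = r_{k-1} − q_k·r_k inherits s_{k+1} = s_{k-1} − q_k·s_k, t_{k+1} = t_{k-1} − q_k·t_k, so r_k = a·s_k + b·t_k at every step:
  q = 2: r = 214, s = 1 − 2·0 = 1, t = 0 − 2·1 = -2  (check: 716·1 + 251·(-2) = 214)
  q = 1: r = 37, s = 0 − 1·1 = -1, t = 1 − 1·(-2) = 3  (check: 716·(-1) + 251·3 = 37)
  q = 5: r = 29, s = 1 − 5·(-1) = 6, t = -2 − 5·3 = -17  (check: 716·6 + 251·(-17) = 29)
  q = 1: r = 8, s = -1 − 1·6 = -7, t = 3 − 1·(-17) = 20  (check: 716·(-7) + 251·20 = 8)
  q = 3: r = 5, s = 6 − 3·(-7) = 27, t = -17 − 3·20 = -77  (check: 716·27 + 251·(-77) = 5)
  q = 1: r = 3, s = -7 − 1·27 = -34, t = 20 − 1·(-77) = 97  (check: 716·(-34) + 251·97 = 3)
  q = 1: r = 2, s = 27 − 1·(-34) = 61, t = -77 − 1·97 = -174  (check: 716·61 + 251·(-174) = 2)
  q = 1: r = 1, s = -34 − 1·61 = -95, t = 97 − 1·(-174) = 271  (check: 716·(-95) + 251·271 = 1)
The row with r = 1 (the gcd) gives the Bezout coefficients s = -95, t = 271.
Result: 716 · (-95) + 251 · (271) = 1.

gcd(716, 251) = 1; s = -95, t = 271 (check: 716·(-95) + 251·271 = 1).


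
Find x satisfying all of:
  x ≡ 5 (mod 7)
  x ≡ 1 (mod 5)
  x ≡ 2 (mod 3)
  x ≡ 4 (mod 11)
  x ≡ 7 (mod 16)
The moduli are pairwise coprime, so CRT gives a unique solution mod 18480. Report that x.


Product of moduli M = 7 · 5 · 3 · 11 · 16 = 18480.
Merge one congruence at a time:
  Start: x ≡ 5 (mod 7).
  Combine with x ≡ 1 (mod 5); new modulus lcm = 35.
    Write x = 5 + 7·t and substitute into x ≡ 1 (mod 5): 7·t ≡ 1 − 5 = -4 (mod 5).
    Reduce coefficients mod 5: 2·t ≡ 1 (mod 5).
    The inverse of 2 mod 5 is 3 (since 2·3 = 6 = 1·5 + 1), so t ≡ 3·1 = 3 ≡ 3 (mod 5).
    Then x = 5 + 7·3 = 26, valid modulo lcm(7, 5) = 35: x ≡ 26 (mod 35).
  Combine with x ≡ 2 (mod 3); new modulus lcm = 105.
    Write x = 26 + 35·t and substitute into x ≡ 2 (mod 3): 35·t ≡ 2 − 26 = -24 (mod 3).
    Reduce coefficients mod 3: 2·t ≡ 0 (mod 3).
    The inverse of 2 mod 3 is 2 (since 2·2 = 4 = 1·3 + 1), so t ≡ 2·0 = 0 ≡ 0 (mod 3).
    Then x = 26 + 35·0 = 26, valid modulo lcm(35, 3) = 105: x ≡ 26 (mod 105).
  Combine with x ≡ 4 (mod 11); new modulus lcm = 1155.
    Write x = 26 + 105·t and substitute into x ≡ 4 (mod 11): 105·t ≡ 4 − 26 = -22 (mod 11).
    Reduce coefficients mod 11: 6·t ≡ 0 (mod 11).
    The inverse of 6 mod 11 is 2 (since 6·2 = 12 = 1·11 + 1), so t ≡ 2·0 = 0 ≡ 0 (mod 11).
    Then x = 26 + 105·0 = 26, valid modulo lcm(105, 11) = 1155: x ≡ 26 (mod 1155).
  Combine with x ≡ 7 (mod 16); new modulus lcm = 18480.
    Write x = 26 + 1155·t and substitute into x ≡ 7 (mod 16): 1155·t ≡ 7 − 26 = -19 (mod 16).
    Reduce coefficients mod 16: 3·t ≡ 13 (mod 16).
    The inverse of 3 mod 16 is 11 (since 3·11 = 33 = 2·16 + 1), so t ≡ 11·13 = 143 ≡ 15 (mod 16).
    Then x = 26 + 1155·15 = 17351, valid modulo lcm(1155, 16) = 18480: x ≡ 17351 (mod 18480).
Verify against each original: 17351 mod 7 = 5, 17351 mod 5 = 1, 17351 mod 3 = 2, 17351 mod 11 = 4, 17351 mod 16 = 7.

x ≡ 17351 (mod 18480).


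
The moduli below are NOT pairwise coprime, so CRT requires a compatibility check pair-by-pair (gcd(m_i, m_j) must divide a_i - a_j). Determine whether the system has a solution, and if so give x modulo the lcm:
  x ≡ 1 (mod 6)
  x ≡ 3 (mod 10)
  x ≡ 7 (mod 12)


Moduli 6, 10, 12 are not pairwise coprime, so CRT works modulo lcm(m_i) when all pairwise compatibility conditions hold.
Pairwise compatibility: gcd(m_i, m_j) must divide a_i - a_j for every pair.
Merge one congruence at a time:
  Start: x ≡ 1 (mod 6).
  Combine with x ≡ 3 (mod 10): gcd(6, 10) = 2; 3 - 1 = 2, which IS divisible by 2, so compatible.
    Write x = 1 + 6·t and substitute into x ≡ 3 (mod 10): 6·t ≡ 3 − 1 = 2 (mod 10).
    Divide the congruence (and modulus) by g = 2: 3·t ≡ 1 (mod 5).
    The inverse of 3 mod 5 is 2 (since 3·2 = 6 = 1·5 + 1), so t ≡ 2·1 = 2 ≡ 2 (mod 5).
    Then x = 1 + 6·2 = 13, valid modulo lcm(6, 10) = 30: x ≡ 13 (mod 30).
  Combine with x ≡ 7 (mod 12): gcd(30, 12) = 6; 7 - 13 = -6, which IS divisible by 6, so compatible.
    Write x = 13 + 30·t and substitute into x ≡ 7 (mod 12): 30·t ≡ 7 − 13 = -6 (mod 12).
    Divide the congruence (and modulus) by g = 6: 5·t ≡ -1 (mod 2).
    Reduce coefficients mod 2: 1·t ≡ 1 (mod 2).
    So t ≡ 1 (mod 2).
    Then x = 13 + 30·1 = 43, valid modulo lcm(30, 12) = 60: x ≡ 43 (mod 60).
Verify: 43 mod 6 = 1, 43 mod 10 = 3, 43 mod 12 = 7.

x ≡ 43 (mod 60).


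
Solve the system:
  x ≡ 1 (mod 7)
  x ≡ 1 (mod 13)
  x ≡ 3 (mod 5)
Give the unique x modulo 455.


Moduli 7, 13, 5 are pairwise coprime; by CRT there is a unique solution modulo M = 7 · 13 · 5 = 455.
Solve pairwise, accumulating the modulus:
  Start with x ≡ 1 (mod 7).
  Combine with x ≡ 1 (mod 13): since gcd(7, 13) = 1, we get a unique residue mod 91.
    Write x = 1 + 7·t and substitute into x ≡ 1 (mod 13): 7·t ≡ 1 − 1 = 0 (mod 13).
    The inverse of 7 mod 13 is 2 (since 7·2 = 14 = 1·13 + 1), so t ≡ 2·0 = 0 ≡ 0 (mod 13).
    Then x = 1 + 7·0 = 1, valid modulo lcm(7, 13) = 91: x ≡ 1 (mod 91).
  Combine with x ≡ 3 (mod 5): since gcd(91, 5) = 1, we get a unique residue mod 455.
    Write x = 1 + 91·t and substitute into x ≡ 3 (mod 5): 91·t ≡ 3 − 1 = 2 (mod 5).
    Reduce coefficients mod 5: 1·t ≡ 2 (mod 5).
    So t ≡ 2 (mod 5).
    Then x = 1 + 91·2 = 183, valid modulo lcm(91, 5) = 455: x ≡ 183 (mod 455).
Verify: 183 mod 7 = 1 ✓, 183 mod 13 = 1 ✓, 183 mod 5 = 3 ✓.

x ≡ 183 (mod 455).


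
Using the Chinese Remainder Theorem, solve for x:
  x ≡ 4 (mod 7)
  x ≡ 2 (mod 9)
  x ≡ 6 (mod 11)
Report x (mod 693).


Moduli 7, 9, 11 are pairwise coprime; by CRT there is a unique solution modulo M = 7 · 9 · 11 = 693.
Solve pairwise, accumulating the modulus:
  Start with x ≡ 4 (mod 7).
  Combine with x ≡ 2 (mod 9): since gcd(7, 9) = 1, we get a unique residue mod 63.
    Write x = 4 + 7·t and substitute into x ≡ 2 (mod 9): 7·t ≡ 2 − 4 = -2 (mod 9).
    Reduce coefficients mod 9: 7·t ≡ 7 (mod 9).
    The inverse of 7 mod 9 is 4 (since 7·4 = 28 = 3·9 + 1), so t ≡ 4·7 = 28 ≡ 1 (mod 9).
    Then x = 4 + 7·1 = 11, valid modulo lcm(7, 9) = 63: x ≡ 11 (mod 63).
  Combine with x ≡ 6 (mod 11): since gcd(63, 11) = 1, we get a unique residue mod 693.
    Write x = 11 + 63·t and substitute into x ≡ 6 (mod 11): 63·t ≡ 6 − 11 = -5 (mod 11).
    Reduce coefficients mod 11: 8·t ≡ 6 (mod 11).
    The inverse of 8 mod 11 is 7 (since 8·7 = 56 = 5·11 + 1), so t ≡ 7·6 = 42 ≡ 9 (mod 11).
    Then x = 11 + 63·9 = 578, valid modulo lcm(63, 11) = 693: x ≡ 578 (mod 693).
Verify: 578 mod 7 = 4 ✓, 578 mod 9 = 2 ✓, 578 mod 11 = 6 ✓.

x ≡ 578 (mod 693).


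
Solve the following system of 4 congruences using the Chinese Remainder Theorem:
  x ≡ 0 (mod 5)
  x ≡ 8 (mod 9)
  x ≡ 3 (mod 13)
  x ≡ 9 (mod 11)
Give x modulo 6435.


Product of moduli M = 5 · 9 · 13 · 11 = 6435.
Merge one congruence at a time:
  Start: x ≡ 0 (mod 5).
  Combine with x ≡ 8 (mod 9); new modulus lcm = 45.
    Write x = 0 + 5·t and substitute into x ≡ 8 (mod 9): 5·t ≡ 8 − 0 = 8 (mod 9).
    The inverse of 5 mod 9 is 2 (since 5·2 = 10 = 1·9 + 1), so t ≡ 2·8 = 16 ≡ 7 (mod 9).
    Then x = 0 + 5·7 = 35, valid modulo lcm(5, 9) = 45: x ≡ 35 (mod 45).
  Combine with x ≡ 3 (mod 13); new modulus lcm = 585.
    Write x = 35 + 45·t and substitute into x ≡ 3 (mod 13): 45·t ≡ 3 − 35 = -32 (mod 13).
    Reduce coefficients mod 13: 6·t ≡ 7 (mod 13).
    The inverse of 6 mod 13 is 11 (since 6·11 = 66 = 5·13 + 1), so t ≡ 11·7 = 77 ≡ 12 (mod 13).
    Then x = 35 + 45·12 = 575, valid modulo lcm(45, 13) = 585: x ≡ 575 (mod 585).
  Combine with x ≡ 9 (mod 11); new modulus lcm = 6435.
    Write x = 575 + 585·t and substitute into x ≡ 9 (mod 11): 585·t ≡ 9 − 575 = -566 (mod 11).
    Reduce coefficients mod 11: 2·t ≡ 6 (mod 11).
    The inverse of 2 mod 11 is 6 (since 2·6 = 12 = 1·11 + 1), so t ≡ 6·6 = 36 ≡ 3 (mod 11).
    Then x = 575 + 585·3 = 2330, valid modulo lcm(585, 11) = 6435: x ≡ 2330 (mod 6435).
Verify against each original: 2330 mod 5 = 0, 2330 mod 9 = 8, 2330 mod 13 = 3, 2330 mod 11 = 9.

x ≡ 2330 (mod 6435).


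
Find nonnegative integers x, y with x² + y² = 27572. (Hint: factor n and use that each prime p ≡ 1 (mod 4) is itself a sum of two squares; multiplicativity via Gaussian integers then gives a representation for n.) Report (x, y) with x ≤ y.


Step 1: Factor n = 27572 = 2^2 · 61 · 113.
Step 2: Check the mod-4 condition on each prime factor: 2 = 2 (special); 61 ≡ 1 (mod 4), exponent 1; 113 ≡ 1 (mod 4), exponent 1.
All primes ≡ 3 (mod 4) appear to even exponent (or don't appear), so by the two-squares theorem n IS expressible as a sum of two squares.
Step 3: Build a representation. Group n = k² · m with k = 2 and m = 61 · 113 = 6893 (a product of primes ≡ 1 (mod 4)); a representation of m scales to one of n via (k·x)² + (k·y)² = k²(x² + y²). Each prime p ≡ 1 (mod 4) is itself a sum of two squares; find a² by testing p − a² for a perfect square:
  61: 61 − 1² = 60, 61 − 2² = 57, 61 − 3² = 52, 61 − 4² = 45, 61 − 5² = 36 = 6² ⇒ 61 = 5² + 6².
  113: 113 − 1² = 112, 113 − 2² = 109, 113 − 3² = 104, 113 − 4² = 97, 113 − 5² = 88, 113 − 6² = 77, 113 − 7² = 64 = 8² ⇒ 113 = 7² + 8².
  Combine using the Brahmagupta–Fibonacci identity (a² + b²)(c² + d²) = (ac − bd)² + (ad + bc)² = (ac + bd)² + (ad − bc)²:
  61 · 113 = 6893: from (5² + 6²)(7² + 8²), take (5·7 − 6·8, 5·8 + 6·7) = (35 − 48, 40 + 42) = (-13, 82); dropping signs (only squares matter) gives (13, 82); check 13² + 82² = 169 + 6724 = 6893 ✓.
  Scale by k = 2: (2·13, 2·82) = (26, 164).
Step 4: Order so x ≤ y and verify: 26² + 164² = 676 + 26896 = 27572 = n. ✓

n = 27572 = 26² + 164² (one valid representation with x ≤ y).


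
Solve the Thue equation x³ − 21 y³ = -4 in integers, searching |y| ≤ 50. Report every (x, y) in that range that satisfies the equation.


The equation is x³ - 21y³ = -4. For fixed y, x³ = 21·y³ − 4, so a solution requires the RHS to be a perfect cube.
Strategy: iterate y from -50 to 50, compute RHS = 21·y³ − 4, and check whether it is a (positive or negative) perfect cube.
Check small values of y:
  y = 0: RHS = -4 is not a perfect cube.
  y = 1: RHS = 17 is not a perfect cube.
  y = -1: RHS = -25 is not a perfect cube.
  y = 2: RHS = 164 is not a perfect cube.
  y = -2: RHS = -172 is not a perfect cube.
  y = 3: RHS = 563 is not a perfect cube.
  y = -3: RHS = -571 is not a perfect cube.
Continuing the search up to |y| = 50 finds no solutions either.
No (x, y) in the scanned range satisfies the equation.

No integer solutions with |y| ≤ 50.


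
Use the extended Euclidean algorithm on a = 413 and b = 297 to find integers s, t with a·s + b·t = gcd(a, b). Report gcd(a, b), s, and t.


Euclidean algorithm on (413, 297) — divide until remainder is 0:
  413 = 1 · 297 + 116
  297 = 2 · 116 + 65
  116 = 1 · 65 + 51
  65 = 1 · 51 + 14
  51 = 3 · 14 + 9
  14 = 1 · 9 + 5
  9 = 1 · 5 + 4
  5 = 1 · 4 + 1
  4 = 4 · 1 + 0
gcd(413, 297) = 1.
Track Bezout coefficients alongside the remainders: start with r₀ = 413 = a·1 + b·0 (s = 1, t = 0) and r₁ = 297 = a·0 + b·1 (s = 0, t = 1); each new remainder r_{k+1} = r_{k-1} − q_k·r_k inherits s_{k+1} = s_{k-1} − q_k·s_k, t_{k+1} = t_{k-1} − q_k·t_k, so r_k = a·s_k + b·t_k at every step:
  q = 1: r = 116, s = 1 − 1·0 = 1, t = 0 − 1·1 = -1  (check: 413·1 + 297·(-1) = 116)
  q = 2: r = 65, s = 0 − 2·1 = -2, t = 1 − 2·(-1) = 3  (check: 413·(-2) + 297·3 = 65)
  q = 1: r = 51, s = 1 − 1·(-2) = 3, t = -1 − 1·3 = -4  (check: 413·3 + 297·(-4) = 51)
  q = 1: r = 14, s = -2 − 1·3 = -5, t = 3 − 1·(-4) = 7  (check: 413·(-5) + 297·7 = 14)
  q = 3: r = 9, s = 3 − 3·(-5) = 18, t = -4 − 3·7 = -25  (check: 413·18 + 297·(-25) = 9)
  q = 1: r = 5, s = -5 − 1·18 = -23, t = 7 − 1·(-25) = 32  (check: 413·(-23) + 297·32 = 5)
  q = 1: r = 4, s = 18 − 1·(-23) = 41, t = -25 − 1·32 = -57  (check: 413·41 + 297·(-57) = 4)
  q = 1: r = 1, s = -23 − 1·41 = -64, t = 32 − 1·(-57) = 89  (check: 413·(-64) + 297·89 = 1)
The row with r = 1 (the gcd) gives the Bezout coefficients s = -64, t = 89.
Result: 413 · (-64) + 297 · (89) = 1.

gcd(413, 297) = 1; s = -64, t = 89 (check: 413·(-64) + 297·89 = 1).


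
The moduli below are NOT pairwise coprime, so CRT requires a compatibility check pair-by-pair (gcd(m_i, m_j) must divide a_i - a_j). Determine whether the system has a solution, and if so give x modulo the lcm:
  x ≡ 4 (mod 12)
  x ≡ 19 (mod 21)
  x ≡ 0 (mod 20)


Moduli 12, 21, 20 are not pairwise coprime, so CRT works modulo lcm(m_i) when all pairwise compatibility conditions hold.
Pairwise compatibility: gcd(m_i, m_j) must divide a_i - a_j for every pair.
Merge one congruence at a time:
  Start: x ≡ 4 (mod 12).
  Combine with x ≡ 19 (mod 21): gcd(12, 21) = 3; 19 - 4 = 15, which IS divisible by 3, so compatible.
    Write x = 4 + 12·t and substitute into x ≡ 19 (mod 21): 12·t ≡ 19 − 4 = 15 (mod 21).
    Divide the congruence (and modulus) by g = 3: 4·t ≡ 5 (mod 7).
    The inverse of 4 mod 7 is 2 (since 4·2 = 8 = 1·7 + 1), so t ≡ 2·5 = 10 ≡ 3 (mod 7).
    Then x = 4 + 12·3 = 40, valid modulo lcm(12, 21) = 84: x ≡ 40 (mod 84).
  Combine with x ≡ 0 (mod 20): gcd(84, 20) = 4; 0 - 40 = -40, which IS divisible by 4, so compatible.
    Write x = 40 + 84·t and substitute into x ≡ 0 (mod 20): 84·t ≡ 0 − 40 = -40 (mod 20).
    Divide the congruence (and modulus) by g = 4: 21·t ≡ -10 (mod 5).
    Reduce coefficients mod 5: 1·t ≡ 0 (mod 5).
    So t ≡ 0 (mod 5).
    Then x = 40 + 84·0 = 40, valid modulo lcm(84, 20) = 420: x ≡ 40 (mod 420).
Verify: 40 mod 12 = 4, 40 mod 21 = 19, 40 mod 20 = 0.

x ≡ 40 (mod 420).


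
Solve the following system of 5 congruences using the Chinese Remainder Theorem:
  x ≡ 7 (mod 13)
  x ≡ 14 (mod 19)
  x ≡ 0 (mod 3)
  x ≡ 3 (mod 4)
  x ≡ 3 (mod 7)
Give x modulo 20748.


Product of moduli M = 13 · 19 · 3 · 4 · 7 = 20748.
Merge one congruence at a time:
  Start: x ≡ 7 (mod 13).
  Combine with x ≡ 14 (mod 19); new modulus lcm = 247.
    Write x = 7 + 13·t and substitute into x ≡ 14 (mod 19): 13·t ≡ 14 − 7 = 7 (mod 19).
    The inverse of 13 mod 19 is 3 (since 13·3 = 39 = 2·19 + 1), so t ≡ 3·7 = 21 ≡ 2 (mod 19).
    Then x = 7 + 13·2 = 33, valid modulo lcm(13, 19) = 247: x ≡ 33 (mod 247).
  Combine with x ≡ 0 (mod 3); new modulus lcm = 741.
    Write x = 33 + 247·t and substitute into x ≡ 0 (mod 3): 247·t ≡ 0 − 33 = -33 (mod 3).
    Reduce coefficients mod 3: 1·t ≡ 0 (mod 3).
    So t ≡ 0 (mod 3).
    Then x = 33 + 247·0 = 33, valid modulo lcm(247, 3) = 741: x ≡ 33 (mod 741).
  Combine with x ≡ 3 (mod 4); new modulus lcm = 2964.
    Write x = 33 + 741·t and substitute into x ≡ 3 (mod 4): 741·t ≡ 3 − 33 = -30 (mod 4).
    Reduce coefficients mod 4: 1·t ≡ 2 (mod 4).
    So t ≡ 2 (mod 4).
    Then x = 33 + 741·2 = 1515, valid modulo lcm(741, 4) = 2964: x ≡ 1515 (mod 2964).
  Combine with x ≡ 3 (mod 7); new modulus lcm = 20748.
    Write x = 1515 + 2964·t and substitute into x ≡ 3 (mod 7): 2964·t ≡ 3 − 1515 = -1512 (mod 7).
    Reduce coefficients mod 7: 3·t ≡ 0 (mod 7).
    The inverse of 3 mod 7 is 5 (since 3·5 = 15 = 2·7 + 1), so t ≡ 5·0 = 0 ≡ 0 (mod 7).
    Then x = 1515 + 2964·0 = 1515, valid modulo lcm(2964, 7) = 20748: x ≡ 1515 (mod 20748).
Verify against each original: 1515 mod 13 = 7, 1515 mod 19 = 14, 1515 mod 3 = 0, 1515 mod 4 = 3, 1515 mod 7 = 3.

x ≡ 1515 (mod 20748).


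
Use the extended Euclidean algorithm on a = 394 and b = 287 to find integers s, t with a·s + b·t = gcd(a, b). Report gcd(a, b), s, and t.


Euclidean algorithm on (394, 287) — divide until remainder is 0:
  394 = 1 · 287 + 107
  287 = 2 · 107 + 73
  107 = 1 · 73 + 34
  73 = 2 · 34 + 5
  34 = 6 · 5 + 4
  5 = 1 · 4 + 1
  4 = 4 · 1 + 0
gcd(394, 287) = 1.
Track Bezout coefficients alongside the remainders: start with r₀ = 394 = a·1 + b·0 (s = 1, t = 0) and r₁ = 287 = a·0 + b·1 (s = 0, t = 1); each new remainder r_{k+1} = r_{k-1} − q_k·r_k inherits s_{k+1} = s_{k-1} − q_k·s_k, t_{k+1} = t_{k-1} − q_k·t_k, so r_k = a·s_k + b·t_k at every step:
  q = 1: r = 107, s = 1 − 1·0 = 1, t = 0 − 1·1 = -1  (check: 394·1 + 287·(-1) = 107)
  q = 2: r = 73, s = 0 − 2·1 = -2, t = 1 − 2·(-1) = 3  (check: 394·(-2) + 287·3 = 73)
  q = 1: r = 34, s = 1 − 1·(-2) = 3, t = -1 − 1·3 = -4  (check: 394·3 + 287·(-4) = 34)
  q = 2: r = 5, s = -2 − 2·3 = -8, t = 3 − 2·(-4) = 11  (check: 394·(-8) + 287·11 = 5)
  q = 6: r = 4, s = 3 − 6·(-8) = 51, t = -4 − 6·11 = -70  (check: 394·51 + 287·(-70) = 4)
  q = 1: r = 1, s = -8 − 1·51 = -59, t = 11 − 1·(-70) = 81  (check: 394·(-59) + 287·81 = 1)
The row with r = 1 (the gcd) gives the Bezout coefficients s = -59, t = 81.
Result: 394 · (-59) + 287 · (81) = 1.

gcd(394, 287) = 1; s = -59, t = 81 (check: 394·(-59) + 287·81 = 1).


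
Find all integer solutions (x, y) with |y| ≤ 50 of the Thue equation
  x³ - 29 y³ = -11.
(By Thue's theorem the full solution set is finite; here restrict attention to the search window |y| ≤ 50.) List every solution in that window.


The equation is x³ - 29y³ = -11. For fixed y, x³ = 29·y³ − 11, so a solution requires the RHS to be a perfect cube.
Strategy: iterate y from -50 to 50, compute RHS = 29·y³ − 11, and check whether it is a (positive or negative) perfect cube.
Check small values of y:
  y = 0: RHS = -11 is not a perfect cube.
  y = 1: RHS = 18 is not a perfect cube.
  y = -1: RHS = -40 is not a perfect cube.
  y = 2: RHS = 221 is not a perfect cube.
  y = -2: RHS = -243 is not a perfect cube.
  y = 3: RHS = 772 is not a perfect cube.
  y = -3: RHS = -794 is not a perfect cube.
Continuing the search up to |y| = 50 finds no solutions either.
No (x, y) in the scanned range satisfies the equation.

No integer solutions with |y| ≤ 50.


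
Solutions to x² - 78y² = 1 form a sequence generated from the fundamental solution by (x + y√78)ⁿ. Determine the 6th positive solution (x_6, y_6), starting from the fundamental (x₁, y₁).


Step 1: Find the fundamental solution (x₁, y₁) of x² - 78y² = 1.
  Expand √78 as a continued fraction. a₀ = ⌊√78⌋ = 8; iterate m_{k+1} = d_k·a_k − m_k, d_{k+1} = (78 − m_{k+1}²)/d_k, a_{k+1} = ⌊(a₀ + m_{k+1})/d_{k+1}⌋ (starting m₀ = 0, d₀ = 1), with convergents p_k = a_k·p_{k-1} + p_{k-2}, q_k = a_k·q_{k-1} + q_{k-2} (p₋₁ = 1, q₋₁ = 0):
  k = 0: a₀ = 8; p₀/q₀ = 8/1; p₀² − 78·q₀² = 64 − 78 = -14.
  k = 1: m = 8, d = 14, a = ⌊(8 + 8)/14⌋ = 1; p/q = (1·8 + 1)/(1·1 + 0) = 9/1; p² − 78·q² = 81 − 78 = 3.
  k = 2: m = 6, d = 3, a = ⌊(8 + 6)/3⌋ = 4; p/q = (4·9 + 8)/(4·1 + 1) = 44/5; p² − 78·q² = 1936 − 1950 = -14.
  k = 3: m = 6, d = 14, a = ⌊(8 + 6)/14⌋ = 1; p/q = (1·44 + 9)/(1·5 + 1) = 53/6; p² − 78·q² = 2809 − 2808 = 1.
  The first convergent with p² − 78·q² = 1 gives the fundamental solution (x₁, y₁) = (53, 6).
Step 2: Apply the recurrence (x_{n+1}, y_{n+1}) = (x₁x_n + 78y₁y_n, x₁y_n + y₁x_n) repeatedly.
  From (x_1, y_1) = (53, 6): x_2 = 53·53 + 78·6·6 = 5617; y_2 = 53·6 + 6·53 = 636.
  From (x_2, y_2) = (5617, 636): x_3 = 53·5617 + 78·6·636 = 595349; y_3 = 53·636 + 6·5617 = 67410.
  From (x_3, y_3) = (595349, 67410): x_4 = 53·595349 + 78·6·67410 = 63101377; y_4 = 53·67410 + 6·595349 = 7144824.
  From (x_4, y_4) = (63101377, 7144824): x_5 = 53·63101377 + 78·6·7144824 = 6688150613; y_5 = 53·7144824 + 6·63101377 = 757283934.
  From (x_5, y_5) = (6688150613, 757283934): x_6 = 53·6688150613 + 78·6·757283934 = 708880863601; y_6 = 53·757283934 + 6·6688150613 = 80264952180.
Step 3: Verify x_6² - 78·y_6² = 502512078779699566687201 - 502512078779699566687200 = 1 (should be 1). ✓

(x_1, y_1) = (53, 6); (x_6, y_6) = (708880863601, 80264952180).


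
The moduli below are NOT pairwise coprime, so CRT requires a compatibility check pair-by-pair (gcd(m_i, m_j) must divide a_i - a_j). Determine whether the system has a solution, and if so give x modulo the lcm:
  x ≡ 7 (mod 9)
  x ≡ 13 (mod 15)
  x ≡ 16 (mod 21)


Moduli 9, 15, 21 are not pairwise coprime, so CRT works modulo lcm(m_i) when all pairwise compatibility conditions hold.
Pairwise compatibility: gcd(m_i, m_j) must divide a_i - a_j for every pair.
Merge one congruence at a time:
  Start: x ≡ 7 (mod 9).
  Combine with x ≡ 13 (mod 15): gcd(9, 15) = 3; 13 - 7 = 6, which IS divisible by 3, so compatible.
    Write x = 7 + 9·t and substitute into x ≡ 13 (mod 15): 9·t ≡ 13 − 7 = 6 (mod 15).
    Divide the congruence (and modulus) by g = 3: 3·t ≡ 2 (mod 5).
    The inverse of 3 mod 5 is 2 (since 3·2 = 6 = 1·5 + 1), so t ≡ 2·2 = 4 ≡ 4 (mod 5).
    Then x = 7 + 9·4 = 43, valid modulo lcm(9, 15) = 45: x ≡ 43 (mod 45).
  Combine with x ≡ 16 (mod 21): gcd(45, 21) = 3; 16 - 43 = -27, which IS divisible by 3, so compatible.
    Write x = 43 + 45·t and substitute into x ≡ 16 (mod 21): 45·t ≡ 16 − 43 = -27 (mod 21).
    Divide the congruence (and modulus) by g = 3: 15·t ≡ -9 (mod 7).
    Reduce coefficients mod 7: 1·t ≡ 5 (mod 7).
    So t ≡ 5 (mod 7).
    Then x = 43 + 45·5 = 268, valid modulo lcm(45, 21) = 315: x ≡ 268 (mod 315).
Verify: 268 mod 9 = 7, 268 mod 15 = 13, 268 mod 21 = 16.

x ≡ 268 (mod 315).


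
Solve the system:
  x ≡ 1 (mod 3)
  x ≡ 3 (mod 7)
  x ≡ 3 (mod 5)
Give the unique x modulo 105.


Moduli 3, 7, 5 are pairwise coprime; by CRT there is a unique solution modulo M = 3 · 7 · 5 = 105.
Solve pairwise, accumulating the modulus:
  Start with x ≡ 1 (mod 3).
  Combine with x ≡ 3 (mod 7): since gcd(3, 7) = 1, we get a unique residue mod 21.
    Write x = 1 + 3·t and substitute into x ≡ 3 (mod 7): 3·t ≡ 3 − 1 = 2 (mod 7).
    The inverse of 3 mod 7 is 5 (since 3·5 = 15 = 2·7 + 1), so t ≡ 5·2 = 10 ≡ 3 (mod 7).
    Then x = 1 + 3·3 = 10, valid modulo lcm(3, 7) = 21: x ≡ 10 (mod 21).
  Combine with x ≡ 3 (mod 5): since gcd(21, 5) = 1, we get a unique residue mod 105.
    Write x = 10 + 21·t and substitute into x ≡ 3 (mod 5): 21·t ≡ 3 − 10 = -7 (mod 5).
    Reduce coefficients mod 5: 1·t ≡ 3 (mod 5).
    So t ≡ 3 (mod 5).
    Then x = 10 + 21·3 = 73, valid modulo lcm(21, 5) = 105: x ≡ 73 (mod 105).
Verify: 73 mod 3 = 1 ✓, 73 mod 7 = 3 ✓, 73 mod 5 = 3 ✓.

x ≡ 73 (mod 105).


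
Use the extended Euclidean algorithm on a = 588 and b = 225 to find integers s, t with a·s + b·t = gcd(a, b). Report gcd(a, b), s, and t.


Euclidean algorithm on (588, 225) — divide until remainder is 0:
  588 = 2 · 225 + 138
  225 = 1 · 138 + 87
  138 = 1 · 87 + 51
  87 = 1 · 51 + 36
  51 = 1 · 36 + 15
  36 = 2 · 15 + 6
  15 = 2 · 6 + 3
  6 = 2 · 3 + 0
gcd(588, 225) = 3.
Track Bezout coefficients alongside the remainders: start with r₀ = 588 = a·1 + b·0 (s = 1, t = 0) and r₁ = 225 = a·0 + b·1 (s = 0, t = 1); each new remainder r_{k+1} = r_{k-1} − q_k·r_k inherits s_{k+1} = s_{k-1} − q_k·s_k, t_{k+1} = t_{k-1} − q_k·t_k, so r_k = a·s_k + b·t_k at every step:
  q = 2: r = 138, s = 1 − 2·0 = 1, t = 0 − 2·1 = -2  (check: 588·1 + 225·(-2) = 138)
  q = 1: r = 87, s = 0 − 1·1 = -1, t = 1 − 1·(-2) = 3  (check: 588·(-1) + 225·3 = 87)
  q = 1: r = 51, s = 1 − 1·(-1) = 2, t = -2 − 1·3 = -5  (check: 588·2 + 225·(-5) = 51)
  q = 1: r = 36, s = -1 − 1·2 = -3, t = 3 − 1·(-5) = 8  (check: 588·(-3) + 225·8 = 36)
  q = 1: r = 15, s = 2 − 1·(-3) = 5, t = -5 − 1·8 = -13  (check: 588·5 + 225·(-13) = 15)
  q = 2: r = 6, s = -3 − 2·5 = -13, t = 8 − 2·(-13) = 34  (check: 588·(-13) + 225·34 = 6)
  q = 2: r = 3, s = 5 − 2·(-13) = 31, t = -13 − 2·34 = -81  (check: 588·31 + 225·(-81) = 3)
The row with r = 3 (the gcd) gives the Bezout coefficients s = 31, t = -81.
Result: 588 · (31) + 225 · (-81) = 3.

gcd(588, 225) = 3; s = 31, t = -81 (check: 588·31 + 225·(-81) = 3).


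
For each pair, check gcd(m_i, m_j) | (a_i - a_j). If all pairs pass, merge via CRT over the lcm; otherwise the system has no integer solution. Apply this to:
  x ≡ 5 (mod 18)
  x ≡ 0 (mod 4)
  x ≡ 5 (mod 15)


Moduli 18, 4, 15 are not pairwise coprime, so CRT works modulo lcm(m_i) when all pairwise compatibility conditions hold.
Pairwise compatibility: gcd(m_i, m_j) must divide a_i - a_j for every pair.
Merge one congruence at a time:
  Start: x ≡ 5 (mod 18).
  Combine with x ≡ 0 (mod 4): gcd(18, 4) = 2, and 0 - 5 = -5 is NOT divisible by 2.
    ⇒ system is inconsistent (no integer solution).

No solution (the system is inconsistent).


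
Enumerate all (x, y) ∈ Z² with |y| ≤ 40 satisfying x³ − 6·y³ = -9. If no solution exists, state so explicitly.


The equation is x³ - 6y³ = -9. For fixed y, x³ = 6·y³ − 9, so a solution requires the RHS to be a perfect cube.
Strategy: iterate y from -40 to 40, compute RHS = 6·y³ − 9, and check whether it is a (positive or negative) perfect cube.
Check small values of y:
  y = 0: RHS = -9 is not a perfect cube.
  y = 1: RHS = -3 is not a perfect cube.
  y = -1: RHS = -15 is not a perfect cube.
  y = 2: RHS = 39 is not a perfect cube.
  y = -2: RHS = -57 is not a perfect cube.
  y = 3: RHS = 153 is not a perfect cube.
  y = -3: RHS = -171 is not a perfect cube.
Continuing the search up to |y| = 40 finds no solutions either.
No (x, y) in the scanned range satisfies the equation.

No integer solutions with |y| ≤ 40.


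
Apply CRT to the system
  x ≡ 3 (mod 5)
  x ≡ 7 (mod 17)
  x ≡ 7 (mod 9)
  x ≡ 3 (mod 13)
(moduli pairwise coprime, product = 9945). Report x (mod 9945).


Product of moduli M = 5 · 17 · 9 · 13 = 9945.
Merge one congruence at a time:
  Start: x ≡ 3 (mod 5).
  Combine with x ≡ 7 (mod 17); new modulus lcm = 85.
    Write x = 3 + 5·t and substitute into x ≡ 7 (mod 17): 5·t ≡ 7 − 3 = 4 (mod 17).
    The inverse of 5 mod 17 is 7 (since 5·7 = 35 = 2·17 + 1), so t ≡ 7·4 = 28 ≡ 11 (mod 17).
    Then x = 3 + 5·11 = 58, valid modulo lcm(5, 17) = 85: x ≡ 58 (mod 85).
  Combine with x ≡ 7 (mod 9); new modulus lcm = 765.
    Write x = 58 + 85·t and substitute into x ≡ 7 (mod 9): 85·t ≡ 7 − 58 = -51 (mod 9).
    Reduce coefficients mod 9: 4·t ≡ 3 (mod 9).
    The inverse of 4 mod 9 is 7 (since 4·7 = 28 = 3·9 + 1), so t ≡ 7·3 = 21 ≡ 3 (mod 9).
    Then x = 58 + 85·3 = 313, valid modulo lcm(85, 9) = 765: x ≡ 313 (mod 765).
  Combine with x ≡ 3 (mod 13); new modulus lcm = 9945.
    Write x = 313 + 765·t and substitute into x ≡ 3 (mod 13): 765·t ≡ 3 − 313 = -310 (mod 13).
    Reduce coefficients mod 13: 11·t ≡ 2 (mod 13).
    The inverse of 11 mod 13 is 6 (since 11·6 = 66 = 5·13 + 1), so t ≡ 6·2 = 12 ≡ 12 (mod 13).
    Then x = 313 + 765·12 = 9493, valid modulo lcm(765, 13) = 9945: x ≡ 9493 (mod 9945).
Verify against each original: 9493 mod 5 = 3, 9493 mod 17 = 7, 9493 mod 9 = 7, 9493 mod 13 = 3.

x ≡ 9493 (mod 9945).


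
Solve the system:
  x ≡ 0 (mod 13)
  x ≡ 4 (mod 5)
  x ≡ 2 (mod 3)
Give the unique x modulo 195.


Moduli 13, 5, 3 are pairwise coprime; by CRT there is a unique solution modulo M = 13 · 5 · 3 = 195.
Solve pairwise, accumulating the modulus:
  Start with x ≡ 0 (mod 13).
  Combine with x ≡ 4 (mod 5): since gcd(13, 5) = 1, we get a unique residue mod 65.
    Write x = 0 + 13·t and substitute into x ≡ 4 (mod 5): 13·t ≡ 4 − 0 = 4 (mod 5).
    Reduce coefficients mod 5: 3·t ≡ 4 (mod 5).
    The inverse of 3 mod 5 is 2 (since 3·2 = 6 = 1·5 + 1), so t ≡ 2·4 = 8 ≡ 3 (mod 5).
    Then x = 0 + 13·3 = 39, valid modulo lcm(13, 5) = 65: x ≡ 39 (mod 65).
  Combine with x ≡ 2 (mod 3): since gcd(65, 3) = 1, we get a unique residue mod 195.
    Write x = 39 + 65·t and substitute into x ≡ 2 (mod 3): 65·t ≡ 2 − 39 = -37 (mod 3).
    Reduce coefficients mod 3: 2·t ≡ 2 (mod 3).
    The inverse of 2 mod 3 is 2 (since 2·2 = 4 = 1·3 + 1), so t ≡ 2·2 = 4 ≡ 1 (mod 3).
    Then x = 39 + 65·1 = 104, valid modulo lcm(65, 3) = 195: x ≡ 104 (mod 195).
Verify: 104 mod 13 = 0 ✓, 104 mod 5 = 4 ✓, 104 mod 3 = 2 ✓.

x ≡ 104 (mod 195).


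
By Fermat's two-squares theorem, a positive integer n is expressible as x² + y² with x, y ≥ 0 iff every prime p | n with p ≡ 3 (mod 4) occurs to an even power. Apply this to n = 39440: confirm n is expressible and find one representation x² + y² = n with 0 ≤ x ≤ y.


Step 1: Factor n = 39440 = 2^4 · 5 · 17 · 29.
Step 2: Check the mod-4 condition on each prime factor: 2 = 2 (special); 5 ≡ 1 (mod 4), exponent 1; 17 ≡ 1 (mod 4), exponent 1; 29 ≡ 1 (mod 4), exponent 1.
All primes ≡ 3 (mod 4) appear to even exponent (or don't appear), so by the two-squares theorem n IS expressible as a sum of two squares.
Step 3: Build a representation. Group n = k² · m with k = 4 and m = 5 · 17 · 29 = 2465 (a product of primes ≡ 1 (mod 4)); a representation of m scales to one of n via (k·x)² + (k·y)² = k²(x² + y²). Each prime p ≡ 1 (mod 4) is itself a sum of two squares; find a² by testing p − a² for a perfect square:
  5: 5 − 1² = 4 = 2² ⇒ 5 = 1² + 2².
  17: 17 − 1² = 16 = 4² ⇒ 17 = 1² + 4².
  29: 29 − 1² = 28, 29 − 2² = 25 = 5² ⇒ 29 = 2² + 5².
  Combine using the Brahmagupta–Fibonacci identity (a² + b²)(c² + d²) = (ac − bd)² + (ad + bc)² = (ac + bd)² + (ad − bc)²:
  5 · 17 = 85: from (1² + 2²)(1² + 4²), take (1·1 − 2·4, 1·4 + 2·1) = (1 − 8, 4 + 2) = (-7, 6); dropping signs (only squares matter) gives (7, 6); check 7² + 6² = 49 + 36 = 85 ✓.
  85 · 29 = 2465: from (7² + 6²)(2² + 5²), take (7·2 − 6·5, 7·5 + 6·2) = (14 − 30, 35 + 12) = (-16, 47); dropping signs (only squares matter) gives (16, 47); check 16² + 47² = 256 + 2209 = 2465 ✓.
  Scale by k = 4: (4·16, 4·47) = (64, 188).
Step 4: Order so x ≤ y and verify: 64² + 188² = 4096 + 35344 = 39440 = n. ✓

n = 39440 = 64² + 188² (one valid representation with x ≤ y).


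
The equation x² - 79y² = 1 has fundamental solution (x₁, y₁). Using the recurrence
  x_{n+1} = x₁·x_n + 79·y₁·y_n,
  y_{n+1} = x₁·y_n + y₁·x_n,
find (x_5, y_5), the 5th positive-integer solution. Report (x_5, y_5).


Step 1: Find the fundamental solution (x₁, y₁) of x² - 79y² = 1.
  Expand √79 as a continued fraction. a₀ = ⌊√79⌋ = 8; iterate m_{k+1} = d_k·a_k − m_k, d_{k+1} = (79 − m_{k+1}²)/d_k, a_{k+1} = ⌊(a₀ + m_{k+1})/d_{k+1}⌋ (starting m₀ = 0, d₀ = 1), with convergents p_k = a_k·p_{k-1} + p_{k-2}, q_k = a_k·q_{k-1} + q_{k-2} (p₋₁ = 1, q₋₁ = 0):
  k = 0: a₀ = 8; p₀/q₀ = 8/1; p₀² − 79·q₀² = 64 − 79 = -15.
  k = 1: m = 8, d = 15, a = ⌊(8 + 8)/15⌋ = 1; p/q = (1·8 + 1)/(1·1 + 0) = 9/1; p² − 79·q² = 81 − 79 = 2.
  k = 2: m = 7, d = 2, a = ⌊(8 + 7)/2⌋ = 7; p/q = (7·9 + 8)/(7·1 + 1) = 71/8; p² − 79·q² = 5041 − 5056 = -15.
  k = 3: m = 7, d = 15, a = ⌊(8 + 7)/15⌋ = 1; p/q = (1·71 + 9)/(1·8 + 1) = 80/9; p² − 79·q² = 6400 − 6399 = 1.
  The first convergent with p² − 79·q² = 1 gives the fundamental solution (x₁, y₁) = (80, 9).
Step 2: Apply the recurrence (x_{n+1}, y_{n+1}) = (x₁x_n + 79y₁y_n, x₁y_n + y₁x_n) repeatedly.
  From (x_1, y_1) = (80, 9): x_2 = 80·80 + 79·9·9 = 12799; y_2 = 80·9 + 9·80 = 1440.
  From (x_2, y_2) = (12799, 1440): x_3 = 80·12799 + 79·9·1440 = 2047760; y_3 = 80·1440 + 9·12799 = 230391.
  From (x_3, y_3) = (2047760, 230391): x_4 = 80·2047760 + 79·9·230391 = 327628801; y_4 = 80·230391 + 9·2047760 = 36861120.
  From (x_4, y_4) = (327628801, 36861120): x_5 = 80·327628801 + 79·9·36861120 = 52418560400; y_5 = 80·36861120 + 9·327628801 = 5897548809.
Step 3: Verify x_5² - 79·y_5² = 2747705474408448160000 - 2747705474408448159999 = 1 (should be 1). ✓

(x_1, y_1) = (80, 9); (x_5, y_5) = (52418560400, 5897548809).


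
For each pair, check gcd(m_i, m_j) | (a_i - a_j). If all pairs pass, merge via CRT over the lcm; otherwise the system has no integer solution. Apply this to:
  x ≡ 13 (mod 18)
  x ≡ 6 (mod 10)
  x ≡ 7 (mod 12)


Moduli 18, 10, 12 are not pairwise coprime, so CRT works modulo lcm(m_i) when all pairwise compatibility conditions hold.
Pairwise compatibility: gcd(m_i, m_j) must divide a_i - a_j for every pair.
Merge one congruence at a time:
  Start: x ≡ 13 (mod 18).
  Combine with x ≡ 6 (mod 10): gcd(18, 10) = 2, and 6 - 13 = -7 is NOT divisible by 2.
    ⇒ system is inconsistent (no integer solution).

No solution (the system is inconsistent).
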